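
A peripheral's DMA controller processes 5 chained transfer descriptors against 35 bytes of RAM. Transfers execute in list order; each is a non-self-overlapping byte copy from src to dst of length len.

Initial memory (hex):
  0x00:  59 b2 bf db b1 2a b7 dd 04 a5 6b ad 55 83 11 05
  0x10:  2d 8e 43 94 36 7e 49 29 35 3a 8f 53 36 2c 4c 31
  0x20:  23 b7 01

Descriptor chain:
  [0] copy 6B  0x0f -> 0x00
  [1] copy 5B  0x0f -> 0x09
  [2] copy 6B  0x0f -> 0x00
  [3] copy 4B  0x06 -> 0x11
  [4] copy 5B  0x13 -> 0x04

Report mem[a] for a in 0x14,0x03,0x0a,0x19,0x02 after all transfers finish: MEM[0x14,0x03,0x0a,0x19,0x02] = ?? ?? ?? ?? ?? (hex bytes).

MEM[0x14,0x03,0x0a,0x19,0x02] = 05 43 2d 3a 8e

  after D0: wrote 6B at 0x00 = 052d8e439436
  after D1: wrote 5B at 0x09 = 052d8e4394
  after D2: wrote 6B at 0x00 = 052d8e439436
  after D3: wrote 4B at 0x11 = b7dd0405
  after D4: wrote 5B at 0x04 = 04057e4929
query mem[0x14]=0x05, mem[0x03]=0x43, mem[0x0a]=0x2d, mem[0x19]=0x3a, mem[0x02]=0x8e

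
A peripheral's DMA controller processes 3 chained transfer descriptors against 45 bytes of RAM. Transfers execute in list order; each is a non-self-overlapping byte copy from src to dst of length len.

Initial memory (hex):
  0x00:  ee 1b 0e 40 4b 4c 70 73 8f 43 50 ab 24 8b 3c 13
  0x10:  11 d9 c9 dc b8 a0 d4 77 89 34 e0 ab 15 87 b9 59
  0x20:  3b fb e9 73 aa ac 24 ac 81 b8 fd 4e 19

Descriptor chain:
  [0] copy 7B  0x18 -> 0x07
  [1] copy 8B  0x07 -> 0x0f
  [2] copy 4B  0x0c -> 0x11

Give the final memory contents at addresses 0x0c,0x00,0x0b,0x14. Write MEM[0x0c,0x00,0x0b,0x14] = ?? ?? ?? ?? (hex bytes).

[0] 0x18->0x07 len=7 : 89 34 e0 ab 15 87 b9
[1] 0x07->0x0f len=8 : 89 34 e0 ab 15 87 b9 3c
[2] 0x0c->0x11 len=4 : 87 b9 3c 89
query mem[0x0c]=0x87, mem[0x00]=0xee, mem[0x0b]=0x15, mem[0x14]=0x89

MEM[0x0c,0x00,0x0b,0x14] = 87 ee 15 89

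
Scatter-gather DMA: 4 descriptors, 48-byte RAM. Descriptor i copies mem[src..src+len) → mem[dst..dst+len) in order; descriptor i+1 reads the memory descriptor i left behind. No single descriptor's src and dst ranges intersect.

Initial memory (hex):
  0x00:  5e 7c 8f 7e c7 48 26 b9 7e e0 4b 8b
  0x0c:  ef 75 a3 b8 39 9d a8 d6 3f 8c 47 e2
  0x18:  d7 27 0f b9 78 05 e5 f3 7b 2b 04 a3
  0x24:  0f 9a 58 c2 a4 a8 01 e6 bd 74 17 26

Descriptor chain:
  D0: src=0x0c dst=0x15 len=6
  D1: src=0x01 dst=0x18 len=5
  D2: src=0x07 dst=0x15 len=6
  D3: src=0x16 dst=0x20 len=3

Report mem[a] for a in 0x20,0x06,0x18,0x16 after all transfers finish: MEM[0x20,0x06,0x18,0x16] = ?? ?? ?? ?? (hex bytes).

MEM[0x20,0x06,0x18,0x16] = 7e 26 4b 7e

#0 dst[0x15+6] := {0xef,0x75,0xa3,0xb8,0x39,0x9d}
#1 dst[0x18+5] := {0x7c,0x8f,0x7e,0xc7,0x48}
#2 dst[0x15+6] := {0xb9,0x7e,0xe0,0x4b,0x8b,0xef}
#3 dst[0x20+3] := {0x7e,0xe0,0x4b}
query mem[0x20]=0x7e, mem[0x06]=0x26, mem[0x18]=0x4b, mem[0x16]=0x7e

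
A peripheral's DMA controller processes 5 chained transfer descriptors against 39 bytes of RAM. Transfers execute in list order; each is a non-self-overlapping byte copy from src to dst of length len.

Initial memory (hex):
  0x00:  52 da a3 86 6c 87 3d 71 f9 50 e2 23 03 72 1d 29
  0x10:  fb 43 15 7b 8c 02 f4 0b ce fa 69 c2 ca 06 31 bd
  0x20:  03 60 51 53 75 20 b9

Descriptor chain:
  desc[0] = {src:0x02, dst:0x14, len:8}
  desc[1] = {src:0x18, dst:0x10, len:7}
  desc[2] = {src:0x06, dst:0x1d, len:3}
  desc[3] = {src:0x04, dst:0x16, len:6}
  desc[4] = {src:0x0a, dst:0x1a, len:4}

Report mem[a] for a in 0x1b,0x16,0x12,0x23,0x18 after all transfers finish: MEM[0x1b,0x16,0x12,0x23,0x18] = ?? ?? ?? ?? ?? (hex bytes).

#0 dst[0x14+8] := {0xa3,0x86,0x6c,0x87,0x3d,0x71,0xf9,0x50}
#1 dst[0x10+7] := {0x3d,0x71,0xf9,0x50,0xca,0x06,0x31}
#2 dst[0x1d+3] := {0x3d,0x71,0xf9}
#3 dst[0x16+6] := {0x6c,0x87,0x3d,0x71,0xf9,0x50}
#4 dst[0x1a+4] := {0xe2,0x23,0x03,0x72}
query mem[0x1b]=0x23, mem[0x16]=0x6c, mem[0x12]=0xf9, mem[0x23]=0x53, mem[0x18]=0x3d

MEM[0x1b,0x16,0x12,0x23,0x18] = 23 6c f9 53 3d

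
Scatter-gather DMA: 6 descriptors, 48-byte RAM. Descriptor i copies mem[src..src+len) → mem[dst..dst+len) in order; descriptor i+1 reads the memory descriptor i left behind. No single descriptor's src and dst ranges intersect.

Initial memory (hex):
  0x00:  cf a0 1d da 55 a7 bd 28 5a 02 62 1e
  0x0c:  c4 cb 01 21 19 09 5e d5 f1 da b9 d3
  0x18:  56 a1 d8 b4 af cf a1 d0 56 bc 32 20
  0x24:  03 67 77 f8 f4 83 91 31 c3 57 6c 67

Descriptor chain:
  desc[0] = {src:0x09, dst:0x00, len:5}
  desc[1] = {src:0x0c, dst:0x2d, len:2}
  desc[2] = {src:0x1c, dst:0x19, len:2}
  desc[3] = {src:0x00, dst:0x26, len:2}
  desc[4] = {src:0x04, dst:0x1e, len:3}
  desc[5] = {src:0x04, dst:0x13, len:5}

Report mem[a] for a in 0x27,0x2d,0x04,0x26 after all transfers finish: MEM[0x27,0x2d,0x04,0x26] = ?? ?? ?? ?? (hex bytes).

D0: mem[0x00..0x04] <- [02 62 1e c4 cb]
D1: mem[0x2d..0x2e] <- [c4 cb]
D2: mem[0x19..0x1a] <- [af cf]
D3: mem[0x26..0x27] <- [02 62]
D4: mem[0x1e..0x20] <- [cb a7 bd]
D5: mem[0x13..0x17] <- [cb a7 bd 28 5a]
query mem[0x27]=0x62, mem[0x2d]=0xc4, mem[0x04]=0xcb, mem[0x26]=0x02

MEM[0x27,0x2d,0x04,0x26] = 62 c4 cb 02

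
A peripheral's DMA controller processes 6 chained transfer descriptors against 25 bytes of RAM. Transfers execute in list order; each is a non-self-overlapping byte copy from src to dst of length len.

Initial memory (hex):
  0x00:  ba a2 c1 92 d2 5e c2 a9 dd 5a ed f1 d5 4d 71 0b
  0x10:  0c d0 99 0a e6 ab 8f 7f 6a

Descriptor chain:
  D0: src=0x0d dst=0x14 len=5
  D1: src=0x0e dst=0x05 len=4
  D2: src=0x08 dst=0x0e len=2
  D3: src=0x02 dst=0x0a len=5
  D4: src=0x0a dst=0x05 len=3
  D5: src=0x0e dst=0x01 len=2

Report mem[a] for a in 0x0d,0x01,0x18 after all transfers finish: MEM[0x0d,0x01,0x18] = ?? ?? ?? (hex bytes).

[0] 0x0d->0x14 len=5 : 4d 71 0b 0c d0
[1] 0x0e->0x05 len=4 : 71 0b 0c d0
[2] 0x08->0x0e len=2 : d0 5a
[3] 0x02->0x0a len=5 : c1 92 d2 71 0b
[4] 0x0a->0x05 len=3 : c1 92 d2
[5] 0x0e->0x01 len=2 : 0b 5a
query mem[0x0d]=0x71, mem[0x01]=0x0b, mem[0x18]=0xd0

MEM[0x0d,0x01,0x18] = 71 0b d0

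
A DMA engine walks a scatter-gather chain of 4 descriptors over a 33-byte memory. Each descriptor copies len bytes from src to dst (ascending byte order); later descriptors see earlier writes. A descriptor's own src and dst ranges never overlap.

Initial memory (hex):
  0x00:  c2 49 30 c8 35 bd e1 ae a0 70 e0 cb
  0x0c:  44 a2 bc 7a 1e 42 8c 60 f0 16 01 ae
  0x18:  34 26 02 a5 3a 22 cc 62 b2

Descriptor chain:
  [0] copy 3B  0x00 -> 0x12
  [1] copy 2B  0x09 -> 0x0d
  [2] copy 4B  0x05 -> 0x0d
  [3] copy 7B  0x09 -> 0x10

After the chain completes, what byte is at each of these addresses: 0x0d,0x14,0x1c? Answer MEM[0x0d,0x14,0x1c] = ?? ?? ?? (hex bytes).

MEM[0x0d,0x14,0x1c] = bd bd 3a

[0] 0x00->0x12 len=3 : c2 49 30
[1] 0x09->0x0d len=2 : 70 e0
[2] 0x05->0x0d len=4 : bd e1 ae a0
[3] 0x09->0x10 len=7 : 70 e0 cb 44 bd e1 ae
query mem[0x0d]=0xbd, mem[0x14]=0xbd, mem[0x1c]=0x3a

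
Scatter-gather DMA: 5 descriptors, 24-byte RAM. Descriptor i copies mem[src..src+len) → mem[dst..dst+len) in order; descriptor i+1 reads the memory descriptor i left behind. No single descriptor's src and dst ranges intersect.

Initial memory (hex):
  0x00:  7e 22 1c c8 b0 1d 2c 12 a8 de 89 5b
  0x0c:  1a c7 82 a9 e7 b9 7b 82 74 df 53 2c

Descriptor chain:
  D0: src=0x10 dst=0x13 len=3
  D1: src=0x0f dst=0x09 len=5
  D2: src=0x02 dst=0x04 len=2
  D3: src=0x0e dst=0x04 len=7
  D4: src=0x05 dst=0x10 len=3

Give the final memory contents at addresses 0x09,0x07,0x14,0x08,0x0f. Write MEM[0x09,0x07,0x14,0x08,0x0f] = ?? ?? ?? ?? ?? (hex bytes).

MEM[0x09,0x07,0x14,0x08,0x0f] = e7 b9 b9 7b a9

  after D0: wrote 3B at 0x13 = e7b97b
  after D1: wrote 5B at 0x09 = a9e7b97be7
  after D2: wrote 2B at 0x04 = 1cc8
  after D3: wrote 7B at 0x04 = 82a9e7b97be7b9
  after D4: wrote 3B at 0x10 = a9e7b9
query mem[0x09]=0xe7, mem[0x07]=0xb9, mem[0x14]=0xb9, mem[0x08]=0x7b, mem[0x0f]=0xa9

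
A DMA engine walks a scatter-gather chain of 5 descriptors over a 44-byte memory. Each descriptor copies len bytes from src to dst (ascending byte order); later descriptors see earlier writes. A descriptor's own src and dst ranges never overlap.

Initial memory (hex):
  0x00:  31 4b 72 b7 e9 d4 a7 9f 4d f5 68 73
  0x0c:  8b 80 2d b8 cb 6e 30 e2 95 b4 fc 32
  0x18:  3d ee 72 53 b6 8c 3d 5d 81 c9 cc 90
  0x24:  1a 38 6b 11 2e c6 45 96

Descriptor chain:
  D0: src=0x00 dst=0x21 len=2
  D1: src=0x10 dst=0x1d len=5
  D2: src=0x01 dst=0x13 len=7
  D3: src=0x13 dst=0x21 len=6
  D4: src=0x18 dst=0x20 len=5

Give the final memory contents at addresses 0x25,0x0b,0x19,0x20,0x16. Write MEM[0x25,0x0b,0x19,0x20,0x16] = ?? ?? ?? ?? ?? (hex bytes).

D0: mem[0x21..0x22] <- [31 4b]
D1: mem[0x1d..0x21] <- [cb 6e 30 e2 95]
D2: mem[0x13..0x19] <- [4b 72 b7 e9 d4 a7 9f]
D3: mem[0x21..0x26] <- [4b 72 b7 e9 d4 a7]
D4: mem[0x20..0x24] <- [a7 9f 72 53 b6]
query mem[0x25]=0xd4, mem[0x0b]=0x73, mem[0x19]=0x9f, mem[0x20]=0xa7, mem[0x16]=0xe9

MEM[0x25,0x0b,0x19,0x20,0x16] = d4 73 9f a7 e9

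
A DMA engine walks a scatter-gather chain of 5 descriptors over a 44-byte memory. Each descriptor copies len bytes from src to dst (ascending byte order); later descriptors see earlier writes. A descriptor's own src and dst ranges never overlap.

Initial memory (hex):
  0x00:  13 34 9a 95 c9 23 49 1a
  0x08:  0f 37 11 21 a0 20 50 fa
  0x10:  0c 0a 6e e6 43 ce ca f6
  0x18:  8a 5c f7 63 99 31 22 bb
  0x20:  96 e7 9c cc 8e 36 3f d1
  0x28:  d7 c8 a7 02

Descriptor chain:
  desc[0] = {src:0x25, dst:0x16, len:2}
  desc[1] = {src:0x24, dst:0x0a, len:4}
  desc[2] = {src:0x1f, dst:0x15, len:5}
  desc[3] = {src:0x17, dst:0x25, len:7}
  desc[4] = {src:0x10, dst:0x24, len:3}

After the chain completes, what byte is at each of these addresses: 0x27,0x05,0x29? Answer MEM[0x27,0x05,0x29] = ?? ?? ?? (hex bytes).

[0] 0x25->0x16 len=2 : 36 3f
[1] 0x24->0x0a len=4 : 8e 36 3f d1
[2] 0x1f->0x15 len=5 : bb 96 e7 9c cc
[3] 0x17->0x25 len=7 : e7 9c cc f7 63 99 31
[4] 0x10->0x24 len=3 : 0c 0a 6e
query mem[0x27]=0xcc, mem[0x05]=0x23, mem[0x29]=0x63

MEM[0x27,0x05,0x29] = cc 23 63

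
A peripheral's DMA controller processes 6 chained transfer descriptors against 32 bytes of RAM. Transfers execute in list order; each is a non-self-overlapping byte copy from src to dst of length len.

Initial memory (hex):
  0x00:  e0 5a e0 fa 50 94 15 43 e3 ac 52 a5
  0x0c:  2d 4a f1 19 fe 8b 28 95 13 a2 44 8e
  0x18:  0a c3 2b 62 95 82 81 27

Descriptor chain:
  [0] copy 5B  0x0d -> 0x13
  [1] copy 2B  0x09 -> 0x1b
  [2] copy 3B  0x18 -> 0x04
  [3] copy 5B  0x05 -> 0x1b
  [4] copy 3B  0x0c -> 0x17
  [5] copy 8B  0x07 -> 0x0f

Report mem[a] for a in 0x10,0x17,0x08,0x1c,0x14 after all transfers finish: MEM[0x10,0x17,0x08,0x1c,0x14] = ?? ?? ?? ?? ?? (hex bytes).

MEM[0x10,0x17,0x08,0x1c,0x14] = e3 2d e3 2b 2d

#0 dst[0x13+5] := {0x4a,0xf1,0x19,0xfe,0x8b}
#1 dst[0x1b+2] := {0xac,0x52}
#2 dst[0x04+3] := {0x0a,0xc3,0x2b}
#3 dst[0x1b+5] := {0xc3,0x2b,0x43,0xe3,0xac}
#4 dst[0x17+3] := {0x2d,0x4a,0xf1}
#5 dst[0x0f+8] := {0x43,0xe3,0xac,0x52,0xa5,0x2d,0x4a,0xf1}
query mem[0x10]=0xe3, mem[0x17]=0x2d, mem[0x08]=0xe3, mem[0x1c]=0x2b, mem[0x14]=0x2d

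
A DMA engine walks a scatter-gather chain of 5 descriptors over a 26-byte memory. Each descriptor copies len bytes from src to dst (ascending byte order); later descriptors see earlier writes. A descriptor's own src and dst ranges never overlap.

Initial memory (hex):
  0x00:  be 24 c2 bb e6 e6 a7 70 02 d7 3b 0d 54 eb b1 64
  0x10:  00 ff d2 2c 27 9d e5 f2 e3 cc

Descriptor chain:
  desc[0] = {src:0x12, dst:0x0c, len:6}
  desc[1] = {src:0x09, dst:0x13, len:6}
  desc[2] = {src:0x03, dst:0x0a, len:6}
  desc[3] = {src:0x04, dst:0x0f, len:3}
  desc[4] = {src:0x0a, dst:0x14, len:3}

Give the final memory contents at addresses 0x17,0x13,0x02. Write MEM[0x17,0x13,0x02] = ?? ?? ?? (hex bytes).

D0: mem[0x0c..0x11] <- [d2 2c 27 9d e5 f2]
D1: mem[0x13..0x18] <- [d7 3b 0d d2 2c 27]
D2: mem[0x0a..0x0f] <- [bb e6 e6 a7 70 02]
D3: mem[0x0f..0x11] <- [e6 e6 a7]
D4: mem[0x14..0x16] <- [bb e6 e6]
query mem[0x17]=0x2c, mem[0x13]=0xd7, mem[0x02]=0xc2

MEM[0x17,0x13,0x02] = 2c d7 c2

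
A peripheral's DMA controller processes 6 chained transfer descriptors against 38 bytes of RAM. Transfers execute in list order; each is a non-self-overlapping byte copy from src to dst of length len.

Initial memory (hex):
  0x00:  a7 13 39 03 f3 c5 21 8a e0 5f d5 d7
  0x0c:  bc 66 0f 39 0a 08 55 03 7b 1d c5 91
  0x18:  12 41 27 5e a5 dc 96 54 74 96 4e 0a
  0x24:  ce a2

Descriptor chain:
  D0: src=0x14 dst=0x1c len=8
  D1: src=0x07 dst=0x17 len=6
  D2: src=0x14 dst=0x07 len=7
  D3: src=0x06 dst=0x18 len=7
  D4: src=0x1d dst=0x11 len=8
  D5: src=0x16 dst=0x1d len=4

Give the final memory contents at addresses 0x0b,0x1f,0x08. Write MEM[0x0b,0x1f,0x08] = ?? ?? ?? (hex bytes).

MEM[0x0b,0x1f,0x08] = e0 ce 1d

#0 dst[0x1c+8] := {0x7b,0x1d,0xc5,0x91,0x12,0x41,0x27,0x5e}
#1 dst[0x17+6] := {0x8a,0xe0,0x5f,0xd5,0xd7,0xbc}
#2 dst[0x07+7] := {0x7b,0x1d,0xc5,0x8a,0xe0,0x5f,0xd5}
#3 dst[0x18+7] := {0x21,0x7b,0x1d,0xc5,0x8a,0xe0,0x5f}
#4 dst[0x11+8] := {0xe0,0x5f,0x91,0x12,0x41,0x27,0x5e,0xce}
#5 dst[0x1d+4] := {0x27,0x5e,0xce,0x7b}
query mem[0x0b]=0xe0, mem[0x1f]=0xce, mem[0x08]=0x1d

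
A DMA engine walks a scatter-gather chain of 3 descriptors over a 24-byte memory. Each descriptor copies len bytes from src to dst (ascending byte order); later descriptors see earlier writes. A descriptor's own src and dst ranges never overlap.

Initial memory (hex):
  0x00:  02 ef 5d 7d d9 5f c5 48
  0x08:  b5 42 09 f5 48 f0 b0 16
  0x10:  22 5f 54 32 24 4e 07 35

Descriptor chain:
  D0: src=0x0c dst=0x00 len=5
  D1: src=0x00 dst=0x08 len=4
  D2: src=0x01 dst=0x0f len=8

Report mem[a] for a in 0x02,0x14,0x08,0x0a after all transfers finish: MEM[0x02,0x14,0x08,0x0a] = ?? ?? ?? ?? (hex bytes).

#0 dst[0x00+5] := {0x48,0xf0,0xb0,0x16,0x22}
#1 dst[0x08+4] := {0x48,0xf0,0xb0,0x16}
#2 dst[0x0f+8] := {0xf0,0xb0,0x16,0x22,0x5f,0xc5,0x48,0x48}
query mem[0x02]=0xb0, mem[0x14]=0xc5, mem[0x08]=0x48, mem[0x0a]=0xb0

MEM[0x02,0x14,0x08,0x0a] = b0 c5 48 b0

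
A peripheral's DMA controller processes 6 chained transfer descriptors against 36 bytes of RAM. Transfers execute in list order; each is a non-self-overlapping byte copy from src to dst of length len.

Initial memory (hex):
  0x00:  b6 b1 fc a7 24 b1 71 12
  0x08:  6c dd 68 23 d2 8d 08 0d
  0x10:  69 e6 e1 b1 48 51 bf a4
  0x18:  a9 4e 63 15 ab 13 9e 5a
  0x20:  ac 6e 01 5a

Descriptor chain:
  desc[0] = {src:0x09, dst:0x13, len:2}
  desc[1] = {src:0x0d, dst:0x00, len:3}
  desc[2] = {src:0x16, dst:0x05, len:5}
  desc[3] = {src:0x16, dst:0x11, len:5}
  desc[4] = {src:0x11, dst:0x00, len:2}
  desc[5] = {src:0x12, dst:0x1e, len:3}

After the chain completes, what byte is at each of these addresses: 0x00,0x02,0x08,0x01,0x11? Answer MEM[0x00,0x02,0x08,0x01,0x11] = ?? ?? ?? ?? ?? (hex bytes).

MEM[0x00,0x02,0x08,0x01,0x11] = bf 0d 4e a4 bf

D0: mem[0x13..0x14] <- [dd 68]
D1: mem[0x00..0x02] <- [8d 08 0d]
D2: mem[0x05..0x09] <- [bf a4 a9 4e 63]
D3: mem[0x11..0x15] <- [bf a4 a9 4e 63]
D4: mem[0x00..0x01] <- [bf a4]
D5: mem[0x1e..0x20] <- [a4 a9 4e]
query mem[0x00]=0xbf, mem[0x02]=0x0d, mem[0x08]=0x4e, mem[0x01]=0xa4, mem[0x11]=0xbf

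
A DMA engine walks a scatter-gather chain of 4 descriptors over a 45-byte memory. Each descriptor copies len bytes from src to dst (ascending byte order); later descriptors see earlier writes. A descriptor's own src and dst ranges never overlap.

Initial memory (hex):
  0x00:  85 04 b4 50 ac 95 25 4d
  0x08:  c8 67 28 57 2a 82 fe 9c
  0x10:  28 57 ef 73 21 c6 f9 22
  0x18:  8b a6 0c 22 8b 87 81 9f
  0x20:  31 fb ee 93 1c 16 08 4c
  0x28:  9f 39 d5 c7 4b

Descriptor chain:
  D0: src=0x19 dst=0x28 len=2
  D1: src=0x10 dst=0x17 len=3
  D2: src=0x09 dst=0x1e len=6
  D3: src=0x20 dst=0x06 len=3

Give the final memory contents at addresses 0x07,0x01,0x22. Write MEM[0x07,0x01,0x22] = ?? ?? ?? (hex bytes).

MEM[0x07,0x01,0x22] = 2a 04 82

[0] 0x19->0x28 len=2 : a6 0c
[1] 0x10->0x17 len=3 : 28 57 ef
[2] 0x09->0x1e len=6 : 67 28 57 2a 82 fe
[3] 0x20->0x06 len=3 : 57 2a 82
query mem[0x07]=0x2a, mem[0x01]=0x04, mem[0x22]=0x82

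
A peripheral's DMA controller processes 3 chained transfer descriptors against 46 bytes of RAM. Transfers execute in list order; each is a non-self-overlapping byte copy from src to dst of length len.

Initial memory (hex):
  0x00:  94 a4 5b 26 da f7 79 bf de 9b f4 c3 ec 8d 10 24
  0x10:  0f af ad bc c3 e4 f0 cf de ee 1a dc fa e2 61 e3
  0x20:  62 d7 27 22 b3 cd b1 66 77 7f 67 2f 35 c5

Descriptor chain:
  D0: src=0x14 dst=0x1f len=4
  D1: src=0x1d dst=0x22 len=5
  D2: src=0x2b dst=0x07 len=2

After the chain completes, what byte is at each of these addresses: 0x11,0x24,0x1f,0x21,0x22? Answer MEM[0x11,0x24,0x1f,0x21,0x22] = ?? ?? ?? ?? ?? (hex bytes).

[0] 0x14->0x1f len=4 : c3 e4 f0 cf
[1] 0x1d->0x22 len=5 : e2 61 c3 e4 f0
[2] 0x2b->0x07 len=2 : 2f 35
query mem[0x11]=0xaf, mem[0x24]=0xc3, mem[0x1f]=0xc3, mem[0x21]=0xf0, mem[0x22]=0xe2

MEM[0x11,0x24,0x1f,0x21,0x22] = af c3 c3 f0 e2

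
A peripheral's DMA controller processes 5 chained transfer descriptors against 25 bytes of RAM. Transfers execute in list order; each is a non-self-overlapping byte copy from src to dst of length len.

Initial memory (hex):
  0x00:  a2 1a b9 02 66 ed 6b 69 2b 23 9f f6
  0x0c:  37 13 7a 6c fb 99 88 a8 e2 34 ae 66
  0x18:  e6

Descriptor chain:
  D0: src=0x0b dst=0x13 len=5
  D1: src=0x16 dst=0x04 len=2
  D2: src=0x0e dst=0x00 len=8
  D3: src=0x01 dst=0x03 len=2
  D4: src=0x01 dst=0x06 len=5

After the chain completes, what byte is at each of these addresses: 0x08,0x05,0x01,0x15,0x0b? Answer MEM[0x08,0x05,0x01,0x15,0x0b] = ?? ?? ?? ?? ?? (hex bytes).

MEM[0x08,0x05,0x01,0x15,0x0b] = 6c f6 6c 13 f6

  after D0: wrote 5B at 0x13 = f637137a6c
  after D1: wrote 2B at 0x04 = 7a6c
  after D2: wrote 8B at 0x00 = 7a6cfb9988f63713
  after D3: wrote 2B at 0x03 = 6cfb
  after D4: wrote 5B at 0x06 = 6cfb6cfbf6
query mem[0x08]=0x6c, mem[0x05]=0xf6, mem[0x01]=0x6c, mem[0x15]=0x13, mem[0x0b]=0xf6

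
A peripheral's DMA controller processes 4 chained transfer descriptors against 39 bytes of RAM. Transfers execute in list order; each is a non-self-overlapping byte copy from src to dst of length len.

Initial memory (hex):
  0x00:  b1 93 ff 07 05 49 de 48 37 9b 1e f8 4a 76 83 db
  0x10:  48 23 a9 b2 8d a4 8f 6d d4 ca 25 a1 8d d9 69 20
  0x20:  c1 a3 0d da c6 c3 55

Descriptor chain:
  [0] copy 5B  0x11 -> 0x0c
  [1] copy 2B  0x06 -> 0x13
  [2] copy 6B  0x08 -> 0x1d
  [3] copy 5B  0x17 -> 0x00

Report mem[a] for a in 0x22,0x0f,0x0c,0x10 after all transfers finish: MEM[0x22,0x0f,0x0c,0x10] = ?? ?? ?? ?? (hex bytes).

MEM[0x22,0x0f,0x0c,0x10] = a9 8d 23 a4

#0 dst[0x0c+5] := {0x23,0xa9,0xb2,0x8d,0xa4}
#1 dst[0x13+2] := {0xde,0x48}
#2 dst[0x1d+6] := {0x37,0x9b,0x1e,0xf8,0x23,0xa9}
#3 dst[0x00+5] := {0x6d,0xd4,0xca,0x25,0xa1}
query mem[0x22]=0xa9, mem[0x0f]=0x8d, mem[0x0c]=0x23, mem[0x10]=0xa4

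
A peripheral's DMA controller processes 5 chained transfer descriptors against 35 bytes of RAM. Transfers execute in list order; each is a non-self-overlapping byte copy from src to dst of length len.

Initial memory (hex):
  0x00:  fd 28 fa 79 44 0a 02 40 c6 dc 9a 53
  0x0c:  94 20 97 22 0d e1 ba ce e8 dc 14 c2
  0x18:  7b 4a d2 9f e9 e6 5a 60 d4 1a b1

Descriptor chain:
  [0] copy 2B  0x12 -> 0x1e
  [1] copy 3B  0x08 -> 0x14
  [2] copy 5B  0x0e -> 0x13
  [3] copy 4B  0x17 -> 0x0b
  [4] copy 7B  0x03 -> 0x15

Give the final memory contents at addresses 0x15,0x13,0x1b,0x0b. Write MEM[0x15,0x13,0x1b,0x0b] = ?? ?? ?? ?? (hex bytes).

[0] 0x12->0x1e len=2 : ba ce
[1] 0x08->0x14 len=3 : c6 dc 9a
[2] 0x0e->0x13 len=5 : 97 22 0d e1 ba
[3] 0x17->0x0b len=4 : ba 7b 4a d2
[4] 0x03->0x15 len=7 : 79 44 0a 02 40 c6 dc
query mem[0x15]=0x79, mem[0x13]=0x97, mem[0x1b]=0xdc, mem[0x0b]=0xba

MEM[0x15,0x13,0x1b,0x0b] = 79 97 dc ba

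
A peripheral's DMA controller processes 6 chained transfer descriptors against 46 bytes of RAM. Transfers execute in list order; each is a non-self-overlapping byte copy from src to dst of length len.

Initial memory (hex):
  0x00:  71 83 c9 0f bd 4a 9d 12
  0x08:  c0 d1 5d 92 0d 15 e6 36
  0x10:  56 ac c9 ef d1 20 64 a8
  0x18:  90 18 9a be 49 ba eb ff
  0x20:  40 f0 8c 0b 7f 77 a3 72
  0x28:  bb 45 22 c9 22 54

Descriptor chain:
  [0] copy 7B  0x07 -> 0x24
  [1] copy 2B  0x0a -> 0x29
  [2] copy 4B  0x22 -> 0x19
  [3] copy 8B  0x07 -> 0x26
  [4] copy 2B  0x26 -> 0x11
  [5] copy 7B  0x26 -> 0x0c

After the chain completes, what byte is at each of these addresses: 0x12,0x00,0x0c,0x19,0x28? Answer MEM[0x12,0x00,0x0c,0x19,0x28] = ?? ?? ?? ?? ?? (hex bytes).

D0: mem[0x24..0x2a] <- [12 c0 d1 5d 92 0d 15]
D1: mem[0x29..0x2a] <- [5d 92]
D2: mem[0x19..0x1c] <- [8c 0b 12 c0]
D3: mem[0x26..0x2d] <- [12 c0 d1 5d 92 0d 15 e6]
D4: mem[0x11..0x12] <- [12 c0]
D5: mem[0x0c..0x12] <- [12 c0 d1 5d 92 0d 15]
query mem[0x12]=0x15, mem[0x00]=0x71, mem[0x0c]=0x12, mem[0x19]=0x8c, mem[0x28]=0xd1

MEM[0x12,0x00,0x0c,0x19,0x28] = 15 71 12 8c d1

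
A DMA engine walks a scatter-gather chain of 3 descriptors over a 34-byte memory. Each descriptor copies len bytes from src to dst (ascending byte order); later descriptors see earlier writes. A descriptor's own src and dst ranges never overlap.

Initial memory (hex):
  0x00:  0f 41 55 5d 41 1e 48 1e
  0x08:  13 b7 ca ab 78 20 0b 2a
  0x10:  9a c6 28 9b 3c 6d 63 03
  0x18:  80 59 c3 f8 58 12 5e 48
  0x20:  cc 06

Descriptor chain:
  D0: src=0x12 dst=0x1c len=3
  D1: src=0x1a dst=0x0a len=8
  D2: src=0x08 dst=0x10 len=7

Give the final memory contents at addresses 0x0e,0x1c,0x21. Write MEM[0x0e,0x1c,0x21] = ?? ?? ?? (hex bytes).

MEM[0x0e,0x1c,0x21] = 3c 28 06

#0 dst[0x1c+3] := {0x28,0x9b,0x3c}
#1 dst[0x0a+8] := {0xc3,0xf8,0x28,0x9b,0x3c,0x48,0xcc,0x06}
#2 dst[0x10+7] := {0x13,0xb7,0xc3,0xf8,0x28,0x9b,0x3c}
query mem[0x0e]=0x3c, mem[0x1c]=0x28, mem[0x21]=0x06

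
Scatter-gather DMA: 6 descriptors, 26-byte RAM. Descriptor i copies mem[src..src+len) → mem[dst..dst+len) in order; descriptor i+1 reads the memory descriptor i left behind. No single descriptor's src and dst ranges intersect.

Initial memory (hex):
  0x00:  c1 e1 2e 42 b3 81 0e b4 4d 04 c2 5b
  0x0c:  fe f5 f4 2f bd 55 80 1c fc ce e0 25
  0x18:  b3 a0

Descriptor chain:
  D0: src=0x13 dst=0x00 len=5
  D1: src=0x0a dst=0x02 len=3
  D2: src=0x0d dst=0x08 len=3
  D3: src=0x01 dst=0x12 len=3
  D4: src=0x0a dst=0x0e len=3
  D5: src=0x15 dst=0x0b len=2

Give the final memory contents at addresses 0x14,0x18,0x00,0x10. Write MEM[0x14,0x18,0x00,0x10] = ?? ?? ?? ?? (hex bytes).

MEM[0x14,0x18,0x00,0x10] = 5b b3 1c fe

  after D0: wrote 5B at 0x00 = 1cfccee025
  after D1: wrote 3B at 0x02 = c25bfe
  after D2: wrote 3B at 0x08 = f5f42f
  after D3: wrote 3B at 0x12 = fcc25b
  after D4: wrote 3B at 0x0e = 2f5bfe
  after D5: wrote 2B at 0x0b = cee0
query mem[0x14]=0x5b, mem[0x18]=0xb3, mem[0x00]=0x1c, mem[0x10]=0xfe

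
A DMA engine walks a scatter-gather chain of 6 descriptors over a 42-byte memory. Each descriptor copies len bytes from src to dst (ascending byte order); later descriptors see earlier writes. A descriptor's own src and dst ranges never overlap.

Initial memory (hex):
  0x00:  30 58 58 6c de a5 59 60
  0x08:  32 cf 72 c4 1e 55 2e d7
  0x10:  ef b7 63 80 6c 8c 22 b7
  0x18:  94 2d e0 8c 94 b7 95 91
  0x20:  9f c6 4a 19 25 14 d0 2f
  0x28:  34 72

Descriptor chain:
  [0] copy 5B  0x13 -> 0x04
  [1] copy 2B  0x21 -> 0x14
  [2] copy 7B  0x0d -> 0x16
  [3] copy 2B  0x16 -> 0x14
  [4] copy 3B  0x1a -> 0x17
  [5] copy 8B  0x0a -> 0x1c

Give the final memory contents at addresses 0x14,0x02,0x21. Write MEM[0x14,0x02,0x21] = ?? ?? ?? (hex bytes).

MEM[0x14,0x02,0x21] = 55 58 d7

D0: mem[0x04..0x08] <- [80 6c 8c 22 b7]
D1: mem[0x14..0x15] <- [c6 4a]
D2: mem[0x16..0x1c] <- [55 2e d7 ef b7 63 80]
D3: mem[0x14..0x15] <- [55 2e]
D4: mem[0x17..0x19] <- [b7 63 80]
D5: mem[0x1c..0x23] <- [72 c4 1e 55 2e d7 ef b7]
query mem[0x14]=0x55, mem[0x02]=0x58, mem[0x21]=0xd7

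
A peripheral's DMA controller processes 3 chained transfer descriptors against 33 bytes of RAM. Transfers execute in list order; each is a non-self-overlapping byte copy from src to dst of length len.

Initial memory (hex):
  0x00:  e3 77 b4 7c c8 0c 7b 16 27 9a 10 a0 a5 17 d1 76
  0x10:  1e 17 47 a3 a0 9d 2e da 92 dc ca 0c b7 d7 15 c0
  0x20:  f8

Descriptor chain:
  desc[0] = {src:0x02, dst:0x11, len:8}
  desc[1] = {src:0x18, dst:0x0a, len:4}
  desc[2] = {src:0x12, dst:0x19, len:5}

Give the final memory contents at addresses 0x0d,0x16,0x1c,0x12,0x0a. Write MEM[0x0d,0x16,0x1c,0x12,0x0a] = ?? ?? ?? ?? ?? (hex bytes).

[0] 0x02->0x11 len=8 : b4 7c c8 0c 7b 16 27 9a
[1] 0x18->0x0a len=4 : 9a dc ca 0c
[2] 0x12->0x19 len=5 : 7c c8 0c 7b 16
query mem[0x0d]=0x0c, mem[0x16]=0x16, mem[0x1c]=0x7b, mem[0x12]=0x7c, mem[0x0a]=0x9a

MEM[0x0d,0x16,0x1c,0x12,0x0a] = 0c 16 7b 7c 9a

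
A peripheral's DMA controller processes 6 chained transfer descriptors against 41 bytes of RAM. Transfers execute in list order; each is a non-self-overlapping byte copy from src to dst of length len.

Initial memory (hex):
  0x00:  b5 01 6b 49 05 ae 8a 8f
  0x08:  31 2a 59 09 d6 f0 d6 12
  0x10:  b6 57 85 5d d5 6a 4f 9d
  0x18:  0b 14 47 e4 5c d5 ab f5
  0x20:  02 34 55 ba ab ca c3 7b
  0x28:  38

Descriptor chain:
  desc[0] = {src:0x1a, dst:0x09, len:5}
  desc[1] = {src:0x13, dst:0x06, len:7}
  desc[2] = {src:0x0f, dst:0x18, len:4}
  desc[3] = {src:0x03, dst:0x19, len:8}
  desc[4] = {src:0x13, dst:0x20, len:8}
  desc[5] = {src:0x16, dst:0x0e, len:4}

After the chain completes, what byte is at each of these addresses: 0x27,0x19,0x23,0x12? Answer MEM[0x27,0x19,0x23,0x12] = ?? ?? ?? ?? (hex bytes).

#0 dst[0x09+5] := {0x47,0xe4,0x5c,0xd5,0xab}
#1 dst[0x06+7] := {0x5d,0xd5,0x6a,0x4f,0x9d,0x0b,0x14}
#2 dst[0x18+4] := {0x12,0xb6,0x57,0x85}
#3 dst[0x19+8] := {0x49,0x05,0xae,0x5d,0xd5,0x6a,0x4f,0x9d}
#4 dst[0x20+8] := {0x5d,0xd5,0x6a,0x4f,0x9d,0x12,0x49,0x05}
#5 dst[0x0e+4] := {0x4f,0x9d,0x12,0x49}
query mem[0x27]=0x05, mem[0x19]=0x49, mem[0x23]=0x4f, mem[0x12]=0x85

MEM[0x27,0x19,0x23,0x12] = 05 49 4f 85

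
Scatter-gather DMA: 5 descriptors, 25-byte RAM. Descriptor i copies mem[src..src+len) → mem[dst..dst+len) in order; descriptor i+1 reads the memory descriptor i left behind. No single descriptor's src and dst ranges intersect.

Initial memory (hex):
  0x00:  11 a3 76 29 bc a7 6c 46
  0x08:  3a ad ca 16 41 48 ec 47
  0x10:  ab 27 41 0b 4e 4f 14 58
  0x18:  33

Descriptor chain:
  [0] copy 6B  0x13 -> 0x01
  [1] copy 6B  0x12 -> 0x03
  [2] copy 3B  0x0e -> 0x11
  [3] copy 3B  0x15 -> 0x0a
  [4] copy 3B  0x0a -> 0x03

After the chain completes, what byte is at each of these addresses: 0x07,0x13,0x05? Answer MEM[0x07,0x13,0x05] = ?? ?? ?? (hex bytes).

D0: mem[0x01..0x06] <- [0b 4e 4f 14 58 33]
D1: mem[0x03..0x08] <- [41 0b 4e 4f 14 58]
D2: mem[0x11..0x13] <- [ec 47 ab]
D3: mem[0x0a..0x0c] <- [4f 14 58]
D4: mem[0x03..0x05] <- [4f 14 58]
query mem[0x07]=0x14, mem[0x13]=0xab, mem[0x05]=0x58

MEM[0x07,0x13,0x05] = 14 ab 58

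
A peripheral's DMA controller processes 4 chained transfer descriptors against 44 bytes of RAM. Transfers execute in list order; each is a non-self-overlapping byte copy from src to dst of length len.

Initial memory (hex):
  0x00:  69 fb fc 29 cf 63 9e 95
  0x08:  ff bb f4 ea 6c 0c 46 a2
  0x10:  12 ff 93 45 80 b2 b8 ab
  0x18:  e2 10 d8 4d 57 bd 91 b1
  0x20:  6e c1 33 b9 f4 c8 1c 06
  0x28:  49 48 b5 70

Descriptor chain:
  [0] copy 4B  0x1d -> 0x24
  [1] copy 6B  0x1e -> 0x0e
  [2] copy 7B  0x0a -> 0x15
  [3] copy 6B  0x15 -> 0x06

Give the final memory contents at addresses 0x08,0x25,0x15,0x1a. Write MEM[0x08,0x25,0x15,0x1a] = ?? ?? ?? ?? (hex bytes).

[0] 0x1d->0x24 len=4 : bd 91 b1 6e
[1] 0x1e->0x0e len=6 : 91 b1 6e c1 33 b9
[2] 0x0a->0x15 len=7 : f4 ea 6c 0c 91 b1 6e
[3] 0x15->0x06 len=6 : f4 ea 6c 0c 91 b1
query mem[0x08]=0x6c, mem[0x25]=0x91, mem[0x15]=0xf4, mem[0x1a]=0xb1

MEM[0x08,0x25,0x15,0x1a] = 6c 91 f4 b1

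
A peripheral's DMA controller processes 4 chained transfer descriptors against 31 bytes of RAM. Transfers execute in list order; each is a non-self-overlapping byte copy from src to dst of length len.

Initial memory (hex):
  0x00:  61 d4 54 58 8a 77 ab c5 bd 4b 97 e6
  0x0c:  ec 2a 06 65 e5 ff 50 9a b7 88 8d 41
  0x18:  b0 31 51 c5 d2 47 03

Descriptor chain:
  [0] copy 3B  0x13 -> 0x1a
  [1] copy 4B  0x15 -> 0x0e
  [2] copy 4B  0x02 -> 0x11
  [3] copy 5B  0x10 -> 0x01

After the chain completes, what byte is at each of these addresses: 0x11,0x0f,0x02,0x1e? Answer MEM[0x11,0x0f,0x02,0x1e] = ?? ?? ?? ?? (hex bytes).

[0] 0x13->0x1a len=3 : 9a b7 88
[1] 0x15->0x0e len=4 : 88 8d 41 b0
[2] 0x02->0x11 len=4 : 54 58 8a 77
[3] 0x10->0x01 len=5 : 41 54 58 8a 77
query mem[0x11]=0x54, mem[0x0f]=0x8d, mem[0x02]=0x54, mem[0x1e]=0x03

MEM[0x11,0x0f,0x02,0x1e] = 54 8d 54 03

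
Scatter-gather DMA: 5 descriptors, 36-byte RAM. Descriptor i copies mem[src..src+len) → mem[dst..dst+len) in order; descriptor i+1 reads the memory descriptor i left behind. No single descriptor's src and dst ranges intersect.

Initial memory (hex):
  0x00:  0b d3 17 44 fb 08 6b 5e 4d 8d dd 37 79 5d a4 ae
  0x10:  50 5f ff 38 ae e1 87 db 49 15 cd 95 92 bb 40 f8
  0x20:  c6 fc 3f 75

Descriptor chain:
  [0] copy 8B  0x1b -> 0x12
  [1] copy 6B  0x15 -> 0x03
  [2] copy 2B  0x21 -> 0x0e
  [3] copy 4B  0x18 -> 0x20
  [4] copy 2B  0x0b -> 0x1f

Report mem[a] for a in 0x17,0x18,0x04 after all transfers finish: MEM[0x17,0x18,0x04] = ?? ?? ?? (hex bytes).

D0: mem[0x12..0x19] <- [95 92 bb 40 f8 c6 fc 3f]
D1: mem[0x03..0x08] <- [40 f8 c6 fc 3f cd]
D2: mem[0x0e..0x0f] <- [fc 3f]
D3: mem[0x20..0x23] <- [fc 3f cd 95]
D4: mem[0x1f..0x20] <- [37 79]
query mem[0x17]=0xc6, mem[0x18]=0xfc, mem[0x04]=0xf8

MEM[0x17,0x18,0x04] = c6 fc f8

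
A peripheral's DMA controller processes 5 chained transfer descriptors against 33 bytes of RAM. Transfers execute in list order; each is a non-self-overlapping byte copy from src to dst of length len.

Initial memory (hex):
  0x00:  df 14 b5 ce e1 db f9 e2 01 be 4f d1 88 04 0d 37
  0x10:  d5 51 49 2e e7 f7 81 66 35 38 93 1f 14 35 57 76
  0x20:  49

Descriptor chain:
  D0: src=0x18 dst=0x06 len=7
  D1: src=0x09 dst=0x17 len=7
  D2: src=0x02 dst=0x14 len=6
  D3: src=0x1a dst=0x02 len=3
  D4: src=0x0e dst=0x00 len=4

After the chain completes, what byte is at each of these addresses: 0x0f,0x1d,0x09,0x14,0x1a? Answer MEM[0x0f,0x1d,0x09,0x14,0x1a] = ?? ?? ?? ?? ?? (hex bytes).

#0 dst[0x06+7] := {0x35,0x38,0x93,0x1f,0x14,0x35,0x57}
#1 dst[0x17+7] := {0x1f,0x14,0x35,0x57,0x04,0x0d,0x37}
#2 dst[0x14+6] := {0xb5,0xce,0xe1,0xdb,0x35,0x38}
#3 dst[0x02+3] := {0x57,0x04,0x0d}
#4 dst[0x00+4] := {0x0d,0x37,0xd5,0x51}
query mem[0x0f]=0x37, mem[0x1d]=0x37, mem[0x09]=0x1f, mem[0x14]=0xb5, mem[0x1a]=0x57

MEM[0x0f,0x1d,0x09,0x14,0x1a] = 37 37 1f b5 57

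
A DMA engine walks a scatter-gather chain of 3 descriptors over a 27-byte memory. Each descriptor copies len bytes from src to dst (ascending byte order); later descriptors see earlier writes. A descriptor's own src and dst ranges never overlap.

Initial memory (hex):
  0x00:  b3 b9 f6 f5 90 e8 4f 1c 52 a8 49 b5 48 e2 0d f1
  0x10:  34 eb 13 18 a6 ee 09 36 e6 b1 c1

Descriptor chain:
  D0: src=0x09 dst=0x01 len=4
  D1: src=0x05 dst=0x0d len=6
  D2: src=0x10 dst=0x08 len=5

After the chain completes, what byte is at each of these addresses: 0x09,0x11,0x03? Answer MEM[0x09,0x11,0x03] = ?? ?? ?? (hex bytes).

MEM[0x09,0x11,0x03] = a8 a8 b5

  after D0: wrote 4B at 0x01 = a849b548
  after D1: wrote 6B at 0x0d = e84f1c52a849
  after D2: wrote 5B at 0x08 = 52a84918a6
query mem[0x09]=0xa8, mem[0x11]=0xa8, mem[0x03]=0xb5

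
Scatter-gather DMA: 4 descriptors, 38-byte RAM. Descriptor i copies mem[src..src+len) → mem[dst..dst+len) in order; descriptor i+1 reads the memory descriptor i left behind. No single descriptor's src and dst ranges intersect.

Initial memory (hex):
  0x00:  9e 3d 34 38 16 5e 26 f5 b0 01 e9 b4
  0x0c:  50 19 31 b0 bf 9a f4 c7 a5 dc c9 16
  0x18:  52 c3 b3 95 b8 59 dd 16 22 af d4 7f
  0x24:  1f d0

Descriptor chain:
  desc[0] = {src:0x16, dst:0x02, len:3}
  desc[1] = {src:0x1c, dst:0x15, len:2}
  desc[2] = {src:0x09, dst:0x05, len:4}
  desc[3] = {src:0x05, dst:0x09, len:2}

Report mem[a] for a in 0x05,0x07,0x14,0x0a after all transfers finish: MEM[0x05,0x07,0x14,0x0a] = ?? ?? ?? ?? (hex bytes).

  after D0: wrote 3B at 0x02 = c91652
  after D1: wrote 2B at 0x15 = b859
  after D2: wrote 4B at 0x05 = 01e9b450
  after D3: wrote 2B at 0x09 = 01e9
query mem[0x05]=0x01, mem[0x07]=0xb4, mem[0x14]=0xa5, mem[0x0a]=0xe9

MEM[0x05,0x07,0x14,0x0a] = 01 b4 a5 e9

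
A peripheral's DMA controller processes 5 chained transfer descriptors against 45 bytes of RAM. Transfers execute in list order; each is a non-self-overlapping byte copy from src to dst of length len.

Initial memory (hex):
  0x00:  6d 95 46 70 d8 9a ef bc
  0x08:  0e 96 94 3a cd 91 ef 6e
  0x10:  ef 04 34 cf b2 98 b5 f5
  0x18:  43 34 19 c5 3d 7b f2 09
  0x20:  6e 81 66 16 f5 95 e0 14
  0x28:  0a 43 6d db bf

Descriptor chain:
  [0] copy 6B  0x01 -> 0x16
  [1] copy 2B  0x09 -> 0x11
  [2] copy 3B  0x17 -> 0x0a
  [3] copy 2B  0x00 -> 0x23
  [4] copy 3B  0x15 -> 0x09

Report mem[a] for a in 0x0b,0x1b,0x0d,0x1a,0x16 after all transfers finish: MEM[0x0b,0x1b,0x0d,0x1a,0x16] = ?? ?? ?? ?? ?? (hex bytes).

MEM[0x0b,0x1b,0x0d,0x1a,0x16] = 46 ef 91 9a 95

D0: mem[0x16..0x1b] <- [95 46 70 d8 9a ef]
D1: mem[0x11..0x12] <- [96 94]
D2: mem[0x0a..0x0c] <- [46 70 d8]
D3: mem[0x23..0x24] <- [6d 95]
D4: mem[0x09..0x0b] <- [98 95 46]
query mem[0x0b]=0x46, mem[0x1b]=0xef, mem[0x0d]=0x91, mem[0x1a]=0x9a, mem[0x16]=0x95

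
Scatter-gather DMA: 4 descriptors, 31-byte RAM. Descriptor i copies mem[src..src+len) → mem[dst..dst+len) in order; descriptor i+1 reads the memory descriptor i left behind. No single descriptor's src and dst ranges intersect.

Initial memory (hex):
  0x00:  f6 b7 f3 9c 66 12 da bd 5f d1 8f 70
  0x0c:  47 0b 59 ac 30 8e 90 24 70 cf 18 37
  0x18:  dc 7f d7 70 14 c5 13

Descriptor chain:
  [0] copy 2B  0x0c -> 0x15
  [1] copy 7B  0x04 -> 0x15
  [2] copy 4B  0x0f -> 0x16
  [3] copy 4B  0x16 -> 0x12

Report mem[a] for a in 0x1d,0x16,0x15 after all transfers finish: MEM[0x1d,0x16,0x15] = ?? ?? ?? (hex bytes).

MEM[0x1d,0x16,0x15] = c5 ac 90

D0: mem[0x15..0x16] <- [47 0b]
D1: mem[0x15..0x1b] <- [66 12 da bd 5f d1 8f]
D2: mem[0x16..0x19] <- [ac 30 8e 90]
D3: mem[0x12..0x15] <- [ac 30 8e 90]
query mem[0x1d]=0xc5, mem[0x16]=0xac, mem[0x15]=0x90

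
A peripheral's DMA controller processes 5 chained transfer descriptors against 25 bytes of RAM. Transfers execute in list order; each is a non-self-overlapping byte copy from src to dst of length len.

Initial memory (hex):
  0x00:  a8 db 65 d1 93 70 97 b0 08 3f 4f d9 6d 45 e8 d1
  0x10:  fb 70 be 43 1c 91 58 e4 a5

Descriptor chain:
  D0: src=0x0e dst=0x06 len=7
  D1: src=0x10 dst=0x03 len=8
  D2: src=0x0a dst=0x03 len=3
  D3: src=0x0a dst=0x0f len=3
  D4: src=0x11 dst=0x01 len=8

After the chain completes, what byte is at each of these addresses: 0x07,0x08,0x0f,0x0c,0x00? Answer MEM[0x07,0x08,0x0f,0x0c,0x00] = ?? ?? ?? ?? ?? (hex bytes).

MEM[0x07,0x08,0x0f,0x0c,0x00] = e4 a5 e4 1c a8

D0: mem[0x06..0x0c] <- [e8 d1 fb 70 be 43 1c]
D1: mem[0x03..0x0a] <- [fb 70 be 43 1c 91 58 e4]
D2: mem[0x03..0x05] <- [e4 43 1c]
D3: mem[0x0f..0x11] <- [e4 43 1c]
D4: mem[0x01..0x08] <- [1c be 43 1c 91 58 e4 a5]
query mem[0x07]=0xe4, mem[0x08]=0xa5, mem[0x0f]=0xe4, mem[0x0c]=0x1c, mem[0x00]=0xa8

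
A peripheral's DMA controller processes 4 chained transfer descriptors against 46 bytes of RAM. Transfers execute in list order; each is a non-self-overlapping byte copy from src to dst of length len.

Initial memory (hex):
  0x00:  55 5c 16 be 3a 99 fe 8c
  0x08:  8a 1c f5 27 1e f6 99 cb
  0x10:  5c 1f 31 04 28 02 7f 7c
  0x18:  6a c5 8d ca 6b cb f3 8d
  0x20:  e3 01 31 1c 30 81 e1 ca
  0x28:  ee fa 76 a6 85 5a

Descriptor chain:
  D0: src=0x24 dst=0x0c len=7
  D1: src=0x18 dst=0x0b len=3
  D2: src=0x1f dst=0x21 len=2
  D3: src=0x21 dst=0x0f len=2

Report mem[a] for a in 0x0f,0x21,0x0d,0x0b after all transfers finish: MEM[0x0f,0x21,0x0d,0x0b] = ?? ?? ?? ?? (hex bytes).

D0: mem[0x0c..0x12] <- [30 81 e1 ca ee fa 76]
D1: mem[0x0b..0x0d] <- [6a c5 8d]
D2: mem[0x21..0x22] <- [8d e3]
D3: mem[0x0f..0x10] <- [8d e3]
query mem[0x0f]=0x8d, mem[0x21]=0x8d, mem[0x0d]=0x8d, mem[0x0b]=0x6a

MEM[0x0f,0x21,0x0d,0x0b] = 8d 8d 8d 6a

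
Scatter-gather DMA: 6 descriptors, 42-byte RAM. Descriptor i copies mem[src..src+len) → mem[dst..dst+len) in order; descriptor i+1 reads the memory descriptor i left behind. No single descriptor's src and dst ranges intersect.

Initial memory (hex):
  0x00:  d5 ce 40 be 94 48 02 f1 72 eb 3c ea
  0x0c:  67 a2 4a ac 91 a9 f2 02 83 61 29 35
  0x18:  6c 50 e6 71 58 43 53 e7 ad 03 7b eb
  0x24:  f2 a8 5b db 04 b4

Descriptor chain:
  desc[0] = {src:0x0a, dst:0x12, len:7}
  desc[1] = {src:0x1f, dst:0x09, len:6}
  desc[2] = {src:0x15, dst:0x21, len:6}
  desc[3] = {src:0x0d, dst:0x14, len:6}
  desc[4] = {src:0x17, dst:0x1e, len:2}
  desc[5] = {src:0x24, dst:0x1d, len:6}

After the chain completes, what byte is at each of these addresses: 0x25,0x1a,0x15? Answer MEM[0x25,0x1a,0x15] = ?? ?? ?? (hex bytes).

[0] 0x0a->0x12 len=7 : 3c ea 67 a2 4a ac 91
[1] 0x1f->0x09 len=6 : e7 ad 03 7b eb f2
[2] 0x15->0x21 len=6 : a2 4a ac 91 50 e6
[3] 0x0d->0x14 len=6 : eb f2 ac 91 a9 3c
[4] 0x17->0x1e len=2 : 91 a9
[5] 0x24->0x1d len=6 : 91 50 e6 db 04 b4
query mem[0x25]=0x50, mem[0x1a]=0xe6, mem[0x15]=0xf2

MEM[0x25,0x1a,0x15] = 50 e6 f2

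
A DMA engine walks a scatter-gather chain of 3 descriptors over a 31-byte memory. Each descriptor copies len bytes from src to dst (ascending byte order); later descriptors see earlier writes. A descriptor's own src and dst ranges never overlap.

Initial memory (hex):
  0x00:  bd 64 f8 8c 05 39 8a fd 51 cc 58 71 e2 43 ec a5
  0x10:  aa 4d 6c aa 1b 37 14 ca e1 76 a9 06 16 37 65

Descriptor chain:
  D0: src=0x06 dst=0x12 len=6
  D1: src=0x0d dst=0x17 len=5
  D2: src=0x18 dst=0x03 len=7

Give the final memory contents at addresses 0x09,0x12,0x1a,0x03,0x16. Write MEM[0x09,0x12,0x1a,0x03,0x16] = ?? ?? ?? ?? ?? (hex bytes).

D0: mem[0x12..0x17] <- [8a fd 51 cc 58 71]
D1: mem[0x17..0x1b] <- [43 ec a5 aa 4d]
D2: mem[0x03..0x09] <- [ec a5 aa 4d 16 37 65]
query mem[0x09]=0x65, mem[0x12]=0x8a, mem[0x1a]=0xaa, mem[0x03]=0xec, mem[0x16]=0x58

MEM[0x09,0x12,0x1a,0x03,0x16] = 65 8a aa ec 58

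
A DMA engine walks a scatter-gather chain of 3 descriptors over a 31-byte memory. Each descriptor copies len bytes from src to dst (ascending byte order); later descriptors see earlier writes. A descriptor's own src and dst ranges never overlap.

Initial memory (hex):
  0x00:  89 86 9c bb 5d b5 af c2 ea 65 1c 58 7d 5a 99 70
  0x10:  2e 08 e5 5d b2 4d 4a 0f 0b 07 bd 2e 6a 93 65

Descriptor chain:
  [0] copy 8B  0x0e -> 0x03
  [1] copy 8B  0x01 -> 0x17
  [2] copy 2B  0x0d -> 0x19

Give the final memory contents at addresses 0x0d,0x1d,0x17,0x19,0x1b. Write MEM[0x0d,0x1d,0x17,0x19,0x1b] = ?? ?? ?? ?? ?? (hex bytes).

[0] 0x0e->0x03 len=8 : 99 70 2e 08 e5 5d b2 4d
[1] 0x01->0x17 len=8 : 86 9c 99 70 2e 08 e5 5d
[2] 0x0d->0x19 len=2 : 5a 99
query mem[0x0d]=0x5a, mem[0x1d]=0xe5, mem[0x17]=0x86, mem[0x19]=0x5a, mem[0x1b]=0x2e

MEM[0x0d,0x1d,0x17,0x19,0x1b] = 5a e5 86 5a 2e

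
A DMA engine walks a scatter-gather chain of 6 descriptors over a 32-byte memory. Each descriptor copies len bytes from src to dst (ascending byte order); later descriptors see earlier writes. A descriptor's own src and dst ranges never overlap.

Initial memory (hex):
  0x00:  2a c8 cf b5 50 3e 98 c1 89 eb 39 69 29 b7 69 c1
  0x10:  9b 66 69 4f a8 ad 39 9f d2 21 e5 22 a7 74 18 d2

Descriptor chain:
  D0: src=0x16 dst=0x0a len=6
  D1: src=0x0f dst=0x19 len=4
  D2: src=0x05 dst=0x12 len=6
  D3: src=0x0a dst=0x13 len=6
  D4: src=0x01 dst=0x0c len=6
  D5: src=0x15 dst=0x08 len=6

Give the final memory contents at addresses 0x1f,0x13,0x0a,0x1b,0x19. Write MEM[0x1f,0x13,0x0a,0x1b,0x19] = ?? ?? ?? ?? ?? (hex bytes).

MEM[0x1f,0x13,0x0a,0x1b,0x19] = d2 39 e5 66 22

[0] 0x16->0x0a len=6 : 39 9f d2 21 e5 22
[1] 0x0f->0x19 len=4 : 22 9b 66 69
[2] 0x05->0x12 len=6 : 3e 98 c1 89 eb 39
[3] 0x0a->0x13 len=6 : 39 9f d2 21 e5 22
[4] 0x01->0x0c len=6 : c8 cf b5 50 3e 98
[5] 0x15->0x08 len=6 : d2 21 e5 22 22 9b
query mem[0x1f]=0xd2, mem[0x13]=0x39, mem[0x0a]=0xe5, mem[0x1b]=0x66, mem[0x19]=0x22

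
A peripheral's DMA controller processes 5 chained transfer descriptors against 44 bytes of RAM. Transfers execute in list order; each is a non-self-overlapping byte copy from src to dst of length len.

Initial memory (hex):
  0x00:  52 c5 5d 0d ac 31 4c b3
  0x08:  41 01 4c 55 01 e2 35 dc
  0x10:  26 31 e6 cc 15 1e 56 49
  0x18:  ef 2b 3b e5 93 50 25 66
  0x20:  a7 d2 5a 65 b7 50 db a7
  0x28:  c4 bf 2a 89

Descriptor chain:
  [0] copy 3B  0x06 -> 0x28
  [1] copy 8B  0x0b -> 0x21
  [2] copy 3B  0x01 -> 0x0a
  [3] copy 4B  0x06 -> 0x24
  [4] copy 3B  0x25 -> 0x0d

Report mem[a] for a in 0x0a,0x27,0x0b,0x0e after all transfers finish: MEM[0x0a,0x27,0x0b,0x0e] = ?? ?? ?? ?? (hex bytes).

  after D0: wrote 3B at 0x28 = 4cb341
  after D1: wrote 8B at 0x21 = 5501e235dc2631e6
  after D2: wrote 3B at 0x0a = c55d0d
  after D3: wrote 4B at 0x24 = 4cb34101
  after D4: wrote 3B at 0x0d = b34101
query mem[0x0a]=0xc5, mem[0x27]=0x01, mem[0x0b]=0x5d, mem[0x0e]=0x41

MEM[0x0a,0x27,0x0b,0x0e] = c5 01 5d 41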